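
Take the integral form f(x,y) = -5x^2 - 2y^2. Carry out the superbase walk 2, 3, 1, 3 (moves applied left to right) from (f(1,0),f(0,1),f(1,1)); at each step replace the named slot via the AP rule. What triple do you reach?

start (-5,-2,-7) = (f(1,0),f(0,1),f(1,1))
replace slot 2: 2·((-5)+(-7)) − (-2) = -22 → (-5,-22,-7)
replace slot 3: 2·((-5)+(-22)) − (-7) = -47 → (-5,-22,-47)
replace slot 1: 2·((-22)+(-47)) − (-5) = -133 → (-133,-22,-47)
replace slot 3: 2·((-133)+(-22)) − (-47) = -263 → (-133,-22,-263)

-133,-22,-263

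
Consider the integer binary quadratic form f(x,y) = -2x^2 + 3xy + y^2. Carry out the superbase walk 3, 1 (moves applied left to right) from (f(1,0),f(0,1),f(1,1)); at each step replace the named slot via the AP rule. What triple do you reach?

start (-2,1,2) = (f(1,0),f(0,1),f(1,1))
replace slot 3: 2·((-2)+1) − 2 = -4 → (-2,1,-4)
replace slot 1: 2·(1+(-4)) − (-2) = -4 → (-4,1,-4)

-4,1,-4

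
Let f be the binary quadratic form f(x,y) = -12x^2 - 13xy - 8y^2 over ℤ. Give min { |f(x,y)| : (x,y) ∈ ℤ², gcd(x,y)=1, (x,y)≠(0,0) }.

translate: b→-11 (≡13 mod 24), so (12,13,8)→(12,-11,7)
flip: (12,-11,7)→(7,11,12)
translate: b→-3 (≡11 mod 14), so (7,11,12)→(7,-3,8)
reduced (well bottom): (7,-3,8) with a≤c, −a<b≤a
well minimum |f| = |-7| = 7 (negative-definite)

7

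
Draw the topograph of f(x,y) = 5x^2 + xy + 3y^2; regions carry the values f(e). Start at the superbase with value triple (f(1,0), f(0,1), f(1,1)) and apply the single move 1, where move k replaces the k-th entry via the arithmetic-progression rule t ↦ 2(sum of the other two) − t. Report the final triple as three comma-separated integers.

start (5,3,9) = (f(1,0),f(0,1),f(1,1))
replace slot 1: 2·(3+9) − 5 = 19 → (19,3,9)

19,3,9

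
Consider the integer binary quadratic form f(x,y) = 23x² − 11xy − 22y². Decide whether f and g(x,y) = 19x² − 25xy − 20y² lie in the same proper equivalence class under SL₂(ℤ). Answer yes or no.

D₁ = 2145, D₂ = 2145
river cycle of f (length 10): (-22, 11, 23), (23, 35, -10), (-10, 45, 3), (3, 45, -10), (-10, 35, 23), (23, 11, -22), (-22, 33, 12), (12, 39, -13), (-13, 39, 12), (12, 33, -22)
river cycle of g (length 12): (-20, 25, 19), (19, 13, -26), (-26, 39, 6), (6, 45, -5), (-5, 45, 6), (6, 39, -26), (-26, 13, 19), (19, 25, -20), (-20, 15, 24), (24, 33, -11), … (2 more)
cycles differ ⇒ inequivalent

no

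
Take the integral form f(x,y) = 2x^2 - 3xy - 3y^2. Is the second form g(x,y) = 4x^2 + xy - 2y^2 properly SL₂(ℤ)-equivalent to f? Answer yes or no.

D₁ = 33, D₂ = 33
river cycle of f (length 4): (-3, 3, 2), (2, 5, -1), (-1, 5, 2), (2, 3, -3)
river cycle of g (length 4): (-2, 3, 3), (3, 3, -2), (-2, 5, 1), (1, 5, -2)
cycles differ ⇒ inequivalent

no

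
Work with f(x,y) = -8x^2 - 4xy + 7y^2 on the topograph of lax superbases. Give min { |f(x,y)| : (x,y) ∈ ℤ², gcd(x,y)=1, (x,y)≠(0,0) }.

descent: ρ → (7,4,-8)  [lands on river]
river: ρ → (-8,12,3)
river: ρ → (3,12,-8)
river: ρ → (-8,4,7)
river: ρ → (7,10,-5)
river: ρ → (-5,10,7)
closes: descent 1, river 6
min |a| on river = 3

3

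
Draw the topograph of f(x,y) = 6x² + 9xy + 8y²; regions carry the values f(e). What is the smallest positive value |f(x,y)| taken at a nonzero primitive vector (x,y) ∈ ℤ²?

translate: b→-3 (≡9 mod 12), so (6,9,8)→(6,-3,5)
flip: (6,-3,5)→(5,3,6)
reduced (well bottom): (5,3,6) with a≤c, −a<b≤a
well minimum = a = 5

5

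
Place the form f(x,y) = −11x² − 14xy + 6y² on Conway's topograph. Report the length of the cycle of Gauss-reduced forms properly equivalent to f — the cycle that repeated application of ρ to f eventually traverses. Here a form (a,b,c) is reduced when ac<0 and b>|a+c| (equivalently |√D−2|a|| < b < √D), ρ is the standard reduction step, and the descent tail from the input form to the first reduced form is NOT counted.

D = 460, ⌊√D⌋ = 21
descent: ρ → (6,14,-11)  [lands on river]
river: ρ → (-11,8,9)
river: ρ → (9,10,-10)
river: ρ → (-10,10,9)
river: ρ → (9,8,-11)
river: ρ → (-11,14,6)
river: ρ → (6,10,-15)
river: ρ → (-15,20,1)
river: ρ → (1,20,-15)
river: ρ → (-15,10,6)
ρ-cycle length = 10 (tail of 1 descent step not counted)

10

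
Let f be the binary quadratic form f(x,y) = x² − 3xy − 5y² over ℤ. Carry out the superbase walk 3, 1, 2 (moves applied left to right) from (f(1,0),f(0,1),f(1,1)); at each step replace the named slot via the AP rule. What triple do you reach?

start (1,-5,-7) = (f(1,0),f(0,1),f(1,1))
replace slot 3: 2·(1+(-5)) − (-7) = -1 → (1,-5,-1)
replace slot 1: 2·((-5)+(-1)) − 1 = -13 → (-13,-5,-1)
replace slot 2: 2·((-13)+(-1)) − (-5) = -23 → (-13,-23,-1)

-13,-23,-1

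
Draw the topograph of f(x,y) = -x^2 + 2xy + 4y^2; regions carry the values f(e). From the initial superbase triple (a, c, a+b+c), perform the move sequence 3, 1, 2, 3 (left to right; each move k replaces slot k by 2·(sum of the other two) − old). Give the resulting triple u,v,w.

start (-1,4,5) = (f(1,0),f(0,1),f(1,1))
replace slot 3: 2·((-1)+4) − 5 = 1 → (-1,4,1)
replace slot 1: 2·(4+1) − (-1) = 11 → (11,4,1)
replace slot 2: 2·(11+1) − 4 = 20 → (11,20,1)
replace slot 3: 2·(11+20) − 1 = 61 → (11,20,61)

11,20,61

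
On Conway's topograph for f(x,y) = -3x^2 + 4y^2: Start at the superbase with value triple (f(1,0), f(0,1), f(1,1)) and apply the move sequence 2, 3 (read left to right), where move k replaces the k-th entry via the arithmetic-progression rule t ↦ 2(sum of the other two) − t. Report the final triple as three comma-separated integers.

start (-3,4,1) = (f(1,0),f(0,1),f(1,1))
replace slot 2: 2·((-3)+1) − 4 = -8 → (-3,-8,1)
replace slot 3: 2·((-3)+(-8)) − 1 = -23 → (-3,-8,-23)

-3,-8,-23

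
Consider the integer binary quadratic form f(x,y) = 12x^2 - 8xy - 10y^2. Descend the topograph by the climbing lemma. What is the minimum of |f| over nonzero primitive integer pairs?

descent: ρ → (-10,8,12)  [lands on river]
river: ρ → (12,16,-6)
river: ρ → (-6,20,6)
river: ρ → (6,16,-12)
river: ρ → (-12,8,10)
river: ρ → (10,12,-10)
closes: descent 1, river 6
min |a| on river = 6

6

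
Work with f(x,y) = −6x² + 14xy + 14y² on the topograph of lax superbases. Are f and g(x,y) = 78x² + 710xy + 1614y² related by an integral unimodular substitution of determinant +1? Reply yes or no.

D₁ = 532, D₂ = 532
river cycle of f (length 4): (14, 14, -6), (-6, 22, 2), (2, 22, -6), (-6, 14, 14)
river cycle of g (length 4): (14, 14, -6), (-6, 22, 2), (2, 22, -6), (-6, 14, 14)
cycles coincide ⇒ equivalent

yes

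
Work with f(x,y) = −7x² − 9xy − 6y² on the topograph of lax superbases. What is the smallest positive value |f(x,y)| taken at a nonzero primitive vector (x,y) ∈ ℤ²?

translate: b→-5 (≡9 mod 14), so (7,9,6)→(7,-5,4)
flip: (7,-5,4)→(4,5,7)
translate: b→-3 (≡5 mod 8), so (4,5,7)→(4,-3,6)
reduced (well bottom): (4,-3,6) with a≤c, −a<b≤a
well minimum |f| = |-4| = 4 (negative-definite)

4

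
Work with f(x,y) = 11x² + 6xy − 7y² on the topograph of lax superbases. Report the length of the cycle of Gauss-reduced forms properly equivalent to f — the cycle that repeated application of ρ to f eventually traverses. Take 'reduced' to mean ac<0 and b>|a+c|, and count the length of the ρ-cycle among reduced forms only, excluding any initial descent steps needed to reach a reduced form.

D = 344, ⌊√D⌋ = 18
river: ρ → (-7,8,10)
river: ρ → (10,12,-5)
river: ρ → (-5,18,1)
river: ρ → (1,18,-5)
river: ρ → (-5,12,10)
river: ρ → (10,8,-7)
river: ρ → (-7,6,11)
river: ρ → (11,16,-2)
river: ρ → (-2,16,11)
river: ρ → (11,6,-7)
ρ-cycle length = 10 (tail of 0 descent steps not counted)

10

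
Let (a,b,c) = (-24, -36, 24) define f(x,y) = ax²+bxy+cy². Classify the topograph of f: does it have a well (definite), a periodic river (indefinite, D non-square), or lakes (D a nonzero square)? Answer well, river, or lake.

D = b²−4ac = (-36)² − 4·(-24)·24 = 3600
D = 60² is a perfect square ⇒ form factors over ℤ ⇒ lakes

lake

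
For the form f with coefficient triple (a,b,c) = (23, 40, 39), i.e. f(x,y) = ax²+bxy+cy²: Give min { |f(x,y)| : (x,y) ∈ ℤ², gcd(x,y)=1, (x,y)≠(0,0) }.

translate: b→-6 (≡40 mod 46), so (23,40,39)→(23,-6,22)
flip: (23,-6,22)→(22,6,23)
reduced (well bottom): (22,6,23) with a≤c, −a<b≤a
well minimum = a = 22

22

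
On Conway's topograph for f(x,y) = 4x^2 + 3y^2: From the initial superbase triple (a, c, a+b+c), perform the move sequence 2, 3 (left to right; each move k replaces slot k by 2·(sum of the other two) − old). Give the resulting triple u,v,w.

start (4,3,7) = (f(1,0),f(0,1),f(1,1))
replace slot 2: 2·(4+7) − 3 = 19 → (4,19,7)
replace slot 3: 2·(4+19) − 7 = 39 → (4,19,39)

4,19,39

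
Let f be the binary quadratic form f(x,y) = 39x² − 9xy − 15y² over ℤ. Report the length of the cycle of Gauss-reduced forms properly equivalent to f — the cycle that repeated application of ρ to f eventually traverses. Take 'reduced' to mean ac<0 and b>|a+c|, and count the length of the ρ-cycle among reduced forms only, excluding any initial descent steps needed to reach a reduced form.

D = 2421, ⌊√D⌋ = 49
descent: ρ → (-15,39,15)  [lands on river]
river: ρ → (15,21,-33)
river: ρ → (-33,45,3)
river: ρ → (3,45,-33)
river: ρ → (-33,21,15)
river: ρ → (15,39,-15)
river: ρ → (-15,21,33)
river: ρ → (33,45,-3)
river: ρ → (-3,45,33)
river: ρ → (33,21,-15)
ρ-cycle length = 10 (tail of 1 descent step not counted)

10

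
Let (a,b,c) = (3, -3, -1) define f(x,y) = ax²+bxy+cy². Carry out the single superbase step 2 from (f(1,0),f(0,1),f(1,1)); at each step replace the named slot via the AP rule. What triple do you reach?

start (3,-1,-1) = (f(1,0),f(0,1),f(1,1))
replace slot 2: 2·(3+(-1)) − (-1) = 5 → (3,5,-1)

3,5,-1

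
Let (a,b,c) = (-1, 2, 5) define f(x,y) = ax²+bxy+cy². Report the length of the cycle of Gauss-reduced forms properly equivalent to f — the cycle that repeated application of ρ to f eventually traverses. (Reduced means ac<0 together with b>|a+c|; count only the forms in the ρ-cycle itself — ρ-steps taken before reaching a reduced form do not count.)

D = 24, ⌊√D⌋ = 4
descent: ρ → (5,-2,-1)
descent: ρ → (-1,4,2)  [lands on river]
river: ρ → (2,4,-1)
ρ-cycle length = 2 (tail of 2 descent steps not counted)

2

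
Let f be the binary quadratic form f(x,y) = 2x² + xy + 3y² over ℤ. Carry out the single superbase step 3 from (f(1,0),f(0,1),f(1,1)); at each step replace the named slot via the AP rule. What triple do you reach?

start (2,3,6) = (f(1,0),f(0,1),f(1,1))
replace slot 3: 2·(2+3) − 6 = 4 → (2,3,4)

2,3,4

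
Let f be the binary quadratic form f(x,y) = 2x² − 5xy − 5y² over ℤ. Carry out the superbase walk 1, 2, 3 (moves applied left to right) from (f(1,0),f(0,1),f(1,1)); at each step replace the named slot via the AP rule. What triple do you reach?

start (2,-5,-8) = (f(1,0),f(0,1),f(1,1))
replace slot 1: 2·((-5)+(-8)) − 2 = -28 → (-28,-5,-8)
replace slot 2: 2·((-28)+(-8)) − (-5) = -67 → (-28,-67,-8)
replace slot 3: 2·((-28)+(-67)) − (-8) = -182 → (-28,-67,-182)

-28,-67,-182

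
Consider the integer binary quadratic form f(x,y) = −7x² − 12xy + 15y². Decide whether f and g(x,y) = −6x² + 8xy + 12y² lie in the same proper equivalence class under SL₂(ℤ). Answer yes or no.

D₁ = 564, D₂ = 352
discriminants differ ⇒ not SL₂(ℤ)-equivalent

no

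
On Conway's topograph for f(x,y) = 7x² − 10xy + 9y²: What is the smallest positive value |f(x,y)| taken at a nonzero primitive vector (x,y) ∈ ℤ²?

translate: b→4 (≡-10 mod 14), so (7,-10,9)→(7,4,6)
flip: (7,4,6)→(6,-4,7)
reduced (well bottom): (6,-4,7) with a≤c, −a<b≤a
well minimum = a = 6

6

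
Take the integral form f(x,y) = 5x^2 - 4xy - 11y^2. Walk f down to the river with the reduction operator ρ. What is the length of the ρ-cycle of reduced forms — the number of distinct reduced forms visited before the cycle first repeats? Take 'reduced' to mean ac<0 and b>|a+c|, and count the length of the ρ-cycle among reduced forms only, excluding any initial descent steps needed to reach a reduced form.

D = 236, ⌊√D⌋ = 15
descent: ρ → (-11,4,5)
descent: ρ → (5,6,-10)  [lands on river]
river: ρ → (-10,14,1)
river: ρ → (1,14,-10)
river: ρ → (-10,6,5)
river: ρ → (5,14,-2)
river: ρ → (-2,14,5)
ρ-cycle length = 6 (tail of 2 descent steps not counted)

6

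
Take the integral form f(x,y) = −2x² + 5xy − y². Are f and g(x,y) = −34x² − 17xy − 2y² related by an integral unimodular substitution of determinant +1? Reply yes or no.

D₁ = 17, D₂ = 17
river cycle of f (length 6): (-1, 3, 2), (2, 1, -2), (-2, 3, 1), (1, 3, -2), (-2, 1, 2), (2, 3, -1)
river cycle of g (length 6): (-2, 1, 2), (2, 3, -1), (-1, 3, 2), (2, 1, -2), (-2, 3, 1), (1, 3, -2)
cycles coincide ⇒ equivalent

yes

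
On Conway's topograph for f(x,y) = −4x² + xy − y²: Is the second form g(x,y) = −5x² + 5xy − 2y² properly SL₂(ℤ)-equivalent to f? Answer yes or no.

D₁ = -15, D₂ = -15
f is negative-definite; reduce −f:
−f: flip: (4,-1,1)→(1,1,4)
−f: reduced (well bottom): (1,1,4) with a≤c, −a<b≤a
flip sign back: reduced form of f is (-1,-1,-4)
g is negative-definite; reduce −g:
−g: translate: b→5 (≡-5 mod 10), so (5,-5,2)→(5,5,2)
−g: flip: (5,5,2)→(2,-5,5)
−g: translate: b→-1 (≡-5 mod 4), so (2,-5,5)→(2,-1,2)
−g: flip: (2,-1,2)→(2,1,2)
−g: reduced (well bottom): (2,1,2) with a≤c, −a<b≤a
flip sign back: reduced form of g is (-2,-1,-2)
reduced forms (-1, -1, -4) vs (-2, -1, -2) ⇒ inequivalent

no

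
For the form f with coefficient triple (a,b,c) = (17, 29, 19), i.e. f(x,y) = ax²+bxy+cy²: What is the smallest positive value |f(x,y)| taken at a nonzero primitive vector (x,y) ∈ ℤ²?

translate: b→-5 (≡29 mod 34), so (17,29,19)→(17,-5,7)
flip: (17,-5,7)→(7,5,17)
reduced (well bottom): (7,5,17) with a≤c, −a<b≤a
well minimum = a = 7

7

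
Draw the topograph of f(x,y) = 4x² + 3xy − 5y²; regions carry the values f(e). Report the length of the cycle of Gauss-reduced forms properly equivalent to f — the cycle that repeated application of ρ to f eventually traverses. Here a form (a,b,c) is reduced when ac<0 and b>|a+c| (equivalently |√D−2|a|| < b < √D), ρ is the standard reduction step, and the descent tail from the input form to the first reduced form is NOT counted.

D = 89, ⌊√D⌋ = 9
river: ρ → (-5,7,2)
river: ρ → (2,9,-1)
river: ρ → (-1,9,2)
river: ρ → (2,7,-5)
river: ρ → (-5,3,4)
river: ρ → (4,5,-4)
river: ρ → (-4,3,5)
river: ρ → (5,7,-2)
river: ρ → (-2,9,1)
river: ρ → (1,9,-2)
river: ρ → (-2,7,5)
river: ρ → (5,3,-4)
river: ρ → (-4,5,4)
river: ρ → (4,3,-5)
ρ-cycle length = 14 (tail of 0 descent steps not counted)

14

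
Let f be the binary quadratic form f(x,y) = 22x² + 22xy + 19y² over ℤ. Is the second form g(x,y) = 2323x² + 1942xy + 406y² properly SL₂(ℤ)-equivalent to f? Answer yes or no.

D₁ = -1188, D₂ = -1188
f: flip: (22,22,19)→(19,-22,22)
f: translate: b→16 (≡-22 mod 38), so (19,-22,22)→(19,16,19)
f: reduced (well bottom): (19,16,19) with a≤c, −a<b≤a
g: flip: (2323,1942,406)→(406,-1942,2323)
g: translate: b→-318 (≡-1942 mod 812), so (406,-1942,2323)→(406,-318,63)
g: flip: (406,-318,63)→(63,318,406)
g: translate: b→-60 (≡318 mod 126), so (63,318,406)→(63,-60,19)
g: flip: (63,-60,19)→(19,60,63)
g: translate: b→-16 (≡60 mod 38), so (19,60,63)→(19,-16,19)
g: flip: (19,-16,19)→(19,16,19)
g: reduced (well bottom): (19,16,19) with a≤c, −a<b≤a
reduced forms (19, 16, 19) vs (19, 16, 19) ⇒ equivalent

yes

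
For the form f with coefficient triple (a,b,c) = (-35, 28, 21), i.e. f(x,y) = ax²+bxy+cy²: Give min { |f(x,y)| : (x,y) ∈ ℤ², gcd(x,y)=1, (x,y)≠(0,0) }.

river: ρ → (21,56,-7)
river: ρ → (-7,56,21)
river: ρ → (21,28,-35)
river: ρ → (-35,42,14)
river: ρ → (14,42,-35)
river: ρ → (-35,28,21)
closes: descent 0, river 6
min |a| on river = 7

7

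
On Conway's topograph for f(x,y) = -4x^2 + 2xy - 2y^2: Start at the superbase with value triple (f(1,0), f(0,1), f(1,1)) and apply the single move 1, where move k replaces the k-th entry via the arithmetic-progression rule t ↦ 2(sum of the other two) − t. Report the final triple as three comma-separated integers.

start (-4,-2,-4) = (f(1,0),f(0,1),f(1,1))
replace slot 1: 2·((-2)+(-4)) − (-4) = -8 → (-8,-2,-4)

-8,-2,-4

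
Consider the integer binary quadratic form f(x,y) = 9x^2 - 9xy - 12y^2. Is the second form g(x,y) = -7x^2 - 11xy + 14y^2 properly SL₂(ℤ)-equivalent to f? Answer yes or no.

D₁ = 513, D₂ = 513
river cycle of f (length 6): (-12, 9, 9), (9, 9, -12), (-12, 15, 6), (6, 21, -3), (-3, 21, 6), (6, 15, -12)
river cycle of g (length 16): (14, 11, -7), (-7, 17, 8), (8, 15, -9), (-9, 21, 2), (2, 19, -19), (-19, 19, 2), (2, 21, -9), (-9, 15, 8), (8, 17, -7), (-7, 11, 14), … (6 more)
cycles differ ⇒ inequivalent

no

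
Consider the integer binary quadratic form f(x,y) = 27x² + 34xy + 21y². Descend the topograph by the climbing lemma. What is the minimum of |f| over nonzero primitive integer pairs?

translate: b→-20 (≡34 mod 54), so (27,34,21)→(27,-20,14)
flip: (27,-20,14)→(14,20,27)
translate: b→-8 (≡20 mod 28), so (14,20,27)→(14,-8,21)
reduced (well bottom): (14,-8,21) with a≤c, −a<b≤a
well minimum = a = 14

14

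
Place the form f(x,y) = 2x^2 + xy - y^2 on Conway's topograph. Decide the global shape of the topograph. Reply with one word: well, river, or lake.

D = b²−4ac = 1² − 4·2·(-1) = 9
D = 3² is a perfect square ⇒ form factors over ℤ ⇒ lakes

lake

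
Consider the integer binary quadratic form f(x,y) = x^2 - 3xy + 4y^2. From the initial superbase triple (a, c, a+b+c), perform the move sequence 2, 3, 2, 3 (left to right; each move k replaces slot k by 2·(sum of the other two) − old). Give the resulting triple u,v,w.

start (1,4,2) = (f(1,0),f(0,1),f(1,1))
replace slot 2: 2·(1+2) − 4 = 2 → (1,2,2)
replace slot 3: 2·(1+2) − 2 = 4 → (1,2,4)
replace slot 2: 2·(1+4) − 2 = 8 → (1,8,4)
replace slot 3: 2·(1+8) − 4 = 14 → (1,8,14)

1,8,14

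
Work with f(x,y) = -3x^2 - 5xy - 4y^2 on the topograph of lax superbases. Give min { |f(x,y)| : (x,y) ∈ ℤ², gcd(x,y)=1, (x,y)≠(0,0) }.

translate: b→-1 (≡5 mod 6), so (3,5,4)→(3,-1,2)
flip: (3,-1,2)→(2,1,3)
reduced (well bottom): (2,1,3) with a≤c, −a<b≤a
well minimum |f| = |-2| = 2 (negative-definite)

2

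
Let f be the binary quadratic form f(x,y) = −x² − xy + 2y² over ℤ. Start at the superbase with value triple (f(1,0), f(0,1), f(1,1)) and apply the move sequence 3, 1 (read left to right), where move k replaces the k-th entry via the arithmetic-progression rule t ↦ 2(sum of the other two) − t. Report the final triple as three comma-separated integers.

start (-1,2,0) = (f(1,0),f(0,1),f(1,1))
replace slot 3: 2·((-1)+2) − 0 = 2 → (-1,2,2)
replace slot 1: 2·(2+2) − (-1) = 9 → (9,2,2)

9,2,2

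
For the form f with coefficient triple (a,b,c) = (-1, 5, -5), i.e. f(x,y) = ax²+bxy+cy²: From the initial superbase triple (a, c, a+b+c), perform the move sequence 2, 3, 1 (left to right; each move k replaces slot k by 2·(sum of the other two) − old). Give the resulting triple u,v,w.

start (-1,-5,-1) = (f(1,0),f(0,1),f(1,1))
replace slot 2: 2·((-1)+(-1)) − (-5) = 1 → (-1,1,-1)
replace slot 3: 2·((-1)+1) − (-1) = 1 → (-1,1,1)
replace slot 1: 2·(1+1) − (-1) = 5 → (5,1,1)

5,1,1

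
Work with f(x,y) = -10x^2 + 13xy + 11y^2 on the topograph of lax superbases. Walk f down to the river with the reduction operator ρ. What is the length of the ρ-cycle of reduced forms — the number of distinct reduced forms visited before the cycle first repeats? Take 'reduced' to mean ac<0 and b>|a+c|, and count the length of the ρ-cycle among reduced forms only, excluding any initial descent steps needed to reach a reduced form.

D = 609, ⌊√D⌋ = 24
river: ρ → (11,9,-12)
river: ρ → (-12,15,8)
river: ρ → (8,17,-10)
river: ρ → (-10,23,2)
river: ρ → (2,21,-21)
river: ρ → (-21,21,2)
river: ρ → (2,23,-10)
river: ρ → (-10,17,8)
river: ρ → (8,15,-12)
river: ρ → (-12,9,11)
river: ρ → (11,13,-10)
river: ρ → (-10,7,14)
river: ρ → (14,21,-3)
river: ρ → (-3,21,14)
river: ρ → (14,7,-10)
river: ρ → (-10,13,11)
ρ-cycle length = 16 (tail of 0 descent steps not counted)

16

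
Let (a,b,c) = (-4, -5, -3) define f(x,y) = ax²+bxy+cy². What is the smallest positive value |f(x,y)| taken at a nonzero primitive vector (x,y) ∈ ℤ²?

translate: b→-3 (≡5 mod 8), so (4,5,3)→(4,-3,2)
flip: (4,-3,2)→(2,3,4)
translate: b→-1 (≡3 mod 4), so (2,3,4)→(2,-1,3)
reduced (well bottom): (2,-1,3) with a≤c, −a<b≤a
well minimum |f| = |-2| = 2 (negative-definite)

2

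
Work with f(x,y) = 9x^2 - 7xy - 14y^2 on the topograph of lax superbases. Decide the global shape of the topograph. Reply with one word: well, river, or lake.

D = b²−4ac = (-7)² − 4·9·(-14) = 553
D > 0 non-square ⇒ indefinite ⇒ periodic river

river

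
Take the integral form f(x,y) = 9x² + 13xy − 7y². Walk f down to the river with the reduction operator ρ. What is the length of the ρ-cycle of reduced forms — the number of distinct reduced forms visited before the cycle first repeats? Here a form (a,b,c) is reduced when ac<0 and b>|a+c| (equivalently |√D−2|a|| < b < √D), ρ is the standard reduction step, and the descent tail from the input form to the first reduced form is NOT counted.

D = 421, ⌊√D⌋ = 20
river: ρ → (-7,15,7)
river: ρ → (7,13,-9)
river: ρ → (-9,5,11)
river: ρ → (11,17,-3)
river: ρ → (-3,19,5)
river: ρ → (5,11,-15)
river: ρ → (-15,19,1)
river: ρ → (1,19,-15)
river: ρ → (-15,11,5)
river: ρ → (5,19,-3)
river: ρ → (-3,17,11)
river: ρ → (11,5,-9)
river: ρ → (-9,13,7)
river: ρ → (7,15,-7)
river: ρ → (-7,13,9)
river: ρ → (9,5,-11)
river: ρ → (-11,17,3)
river: ρ → (3,19,-5)
river: ρ → (-5,11,15)
river: ρ → (15,19,-1)
river: ρ → (-1,19,15)
river: ρ → (15,11,-5)
river: ρ → (-5,19,3)
river: ρ → (3,17,-11)
river: ρ → (-11,5,9)
river: ρ → (9,13,-7)
ρ-cycle length = 26 (tail of 0 descent steps not counted)

26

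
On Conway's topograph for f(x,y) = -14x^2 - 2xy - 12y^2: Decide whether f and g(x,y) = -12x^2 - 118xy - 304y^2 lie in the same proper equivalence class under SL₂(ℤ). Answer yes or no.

D₁ = -668, D₂ = -668
f is negative-definite; reduce −f:
−f: flip: (14,2,12)→(12,-2,14)
−f: reduced (well bottom): (12,-2,14) with a≤c, −a<b≤a
flip sign back: reduced form of f is (-12,2,-14)
g is negative-definite; reduce −g:
−g: translate: b→-2 (≡118 mod 24), so (12,118,304)→(12,-2,14)
−g: reduced (well bottom): (12,-2,14) with a≤c, −a<b≤a
flip sign back: reduced form of g is (-12,2,-14)
reduced forms (-12, 2, -14) vs (-12, 2, -14) ⇒ equivalent

yes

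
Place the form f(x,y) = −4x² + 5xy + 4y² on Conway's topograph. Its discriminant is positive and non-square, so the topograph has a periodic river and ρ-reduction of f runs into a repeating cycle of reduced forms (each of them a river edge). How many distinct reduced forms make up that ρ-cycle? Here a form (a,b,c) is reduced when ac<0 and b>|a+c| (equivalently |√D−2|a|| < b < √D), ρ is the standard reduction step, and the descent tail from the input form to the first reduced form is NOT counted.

D = 89, ⌊√D⌋ = 9
river: ρ → (4,3,-5)
river: ρ → (-5,7,2)
river: ρ → (2,9,-1)
river: ρ → (-1,9,2)
river: ρ → (2,7,-5)
river: ρ → (-5,3,4)
river: ρ → (4,5,-4)
river: ρ → (-4,3,5)
river: ρ → (5,7,-2)
river: ρ → (-2,9,1)
river: ρ → (1,9,-2)
river: ρ → (-2,7,5)
river: ρ → (5,3,-4)
river: ρ → (-4,5,4)
ρ-cycle length = 14 (tail of 0 descent steps not counted)

14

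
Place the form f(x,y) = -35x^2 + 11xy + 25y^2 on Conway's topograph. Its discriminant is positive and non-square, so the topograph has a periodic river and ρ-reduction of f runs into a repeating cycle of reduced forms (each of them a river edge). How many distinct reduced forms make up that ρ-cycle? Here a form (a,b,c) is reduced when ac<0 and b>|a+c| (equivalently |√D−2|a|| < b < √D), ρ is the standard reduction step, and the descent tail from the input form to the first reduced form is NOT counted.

D = 3621, ⌊√D⌋ = 60
river: ρ → (25,39,-21)
river: ρ → (-21,45,19)
river: ρ → (19,31,-35)
river: ρ → (-35,39,15)
river: ρ → (15,51,-17)
river: ρ → (-17,51,15)
river: ρ → (15,39,-35)
river: ρ → (-35,31,19)
river: ρ → (19,45,-21)
river: ρ → (-21,39,25)
river: ρ → (25,11,-35)
river: ρ → (-35,59,1)
river: ρ → (1,59,-35)
river: ρ → (-35,11,25)
ρ-cycle length = 14 (tail of 0 descent steps not counted)

14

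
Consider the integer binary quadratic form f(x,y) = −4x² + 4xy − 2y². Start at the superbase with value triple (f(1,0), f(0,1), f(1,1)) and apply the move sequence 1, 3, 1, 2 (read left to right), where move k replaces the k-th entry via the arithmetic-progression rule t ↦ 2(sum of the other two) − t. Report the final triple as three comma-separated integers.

start (-4,-2,-2) = (f(1,0),f(0,1),f(1,1))
replace slot 1: 2·((-2)+(-2)) − (-4) = -4 → (-4,-2,-2)
replace slot 3: 2·((-4)+(-2)) − (-2) = -10 → (-4,-2,-10)
replace slot 1: 2·((-2)+(-10)) − (-4) = -20 → (-20,-2,-10)
replace slot 2: 2·((-20)+(-10)) − (-2) = -58 → (-20,-58,-10)

-20,-58,-10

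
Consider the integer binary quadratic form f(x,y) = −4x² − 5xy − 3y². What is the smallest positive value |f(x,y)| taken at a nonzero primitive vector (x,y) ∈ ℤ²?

translate: b→-3 (≡5 mod 8), so (4,5,3)→(4,-3,2)
flip: (4,-3,2)→(2,3,4)
translate: b→-1 (≡3 mod 4), so (2,3,4)→(2,-1,3)
reduced (well bottom): (2,-1,3) with a≤c, −a<b≤a
well minimum |f| = |-2| = 2 (negative-definite)

2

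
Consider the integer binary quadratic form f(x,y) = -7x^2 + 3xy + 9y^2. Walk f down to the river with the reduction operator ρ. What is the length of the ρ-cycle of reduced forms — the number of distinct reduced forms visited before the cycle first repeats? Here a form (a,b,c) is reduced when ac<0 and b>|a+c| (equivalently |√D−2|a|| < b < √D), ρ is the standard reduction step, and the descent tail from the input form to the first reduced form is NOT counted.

D = 261, ⌊√D⌋ = 16
river: ρ → (9,15,-1)
river: ρ → (-1,15,9)
river: ρ → (9,3,-7)
river: ρ → (-7,11,5)
river: ρ → (5,9,-9)
river: ρ → (-9,9,5)
river: ρ → (5,11,-7)
river: ρ → (-7,3,9)
ρ-cycle length = 8 (tail of 0 descent steps not counted)

8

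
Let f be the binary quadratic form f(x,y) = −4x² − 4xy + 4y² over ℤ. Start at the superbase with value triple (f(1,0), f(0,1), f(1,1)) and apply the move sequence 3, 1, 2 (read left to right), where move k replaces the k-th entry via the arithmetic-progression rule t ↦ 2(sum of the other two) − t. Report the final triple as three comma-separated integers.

start (-4,4,-4) = (f(1,0),f(0,1),f(1,1))
replace slot 3: 2·((-4)+4) − (-4) = 4 → (-4,4,4)
replace slot 1: 2·(4+4) − (-4) = 20 → (20,4,4)
replace slot 2: 2·(20+4) − 4 = 44 → (20,44,4)

20,44,4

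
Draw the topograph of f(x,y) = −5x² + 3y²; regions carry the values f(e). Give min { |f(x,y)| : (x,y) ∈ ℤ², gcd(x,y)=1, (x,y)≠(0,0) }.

descent: ρ → (3,6,-2)  [lands on river]
river: ρ → (-2,6,3)
closes: descent 1, river 2
min |a| on river = 2

2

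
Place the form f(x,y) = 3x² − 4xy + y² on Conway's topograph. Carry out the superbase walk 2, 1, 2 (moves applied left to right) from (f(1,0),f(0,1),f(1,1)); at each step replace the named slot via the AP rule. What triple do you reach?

start (3,1,0) = (f(1,0),f(0,1),f(1,1))
replace slot 2: 2·(3+0) − 1 = 5 → (3,5,0)
replace slot 1: 2·(5+0) − 3 = 7 → (7,5,0)
replace slot 2: 2·(7+0) − 5 = 9 → (7,9,0)

7,9,0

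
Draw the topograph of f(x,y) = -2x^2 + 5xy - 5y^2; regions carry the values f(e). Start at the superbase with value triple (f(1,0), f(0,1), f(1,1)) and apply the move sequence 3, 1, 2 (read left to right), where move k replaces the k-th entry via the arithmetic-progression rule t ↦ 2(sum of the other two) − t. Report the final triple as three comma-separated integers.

start (-2,-5,-2) = (f(1,0),f(0,1),f(1,1))
replace slot 3: 2·((-2)+(-5)) − (-2) = -12 → (-2,-5,-12)
replace slot 1: 2·((-5)+(-12)) − (-2) = -32 → (-32,-5,-12)
replace slot 2: 2·((-32)+(-12)) − (-5) = -83 → (-32,-83,-12)

-32,-83,-12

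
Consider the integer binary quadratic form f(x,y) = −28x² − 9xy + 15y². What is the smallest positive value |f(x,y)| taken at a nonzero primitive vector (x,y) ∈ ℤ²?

descent: ρ → (15,39,-4)  [lands on river]
river: ρ → (-4,41,5)
river: ρ → (5,39,-12)
river: ρ → (-12,33,14)
river: ρ → (14,23,-22)
river: ρ → (-22,21,15)
closes: descent 1, river 6
min |a| on river = 4

4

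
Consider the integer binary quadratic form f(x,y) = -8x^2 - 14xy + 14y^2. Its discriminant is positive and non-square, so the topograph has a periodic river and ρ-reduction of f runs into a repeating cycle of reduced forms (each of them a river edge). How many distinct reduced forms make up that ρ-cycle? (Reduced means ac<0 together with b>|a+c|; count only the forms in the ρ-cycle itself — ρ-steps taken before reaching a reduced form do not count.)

D = 644, ⌊√D⌋ = 25
descent: ρ → (14,14,-8)  [lands on river]
river: ρ → (-8,18,10)
river: ρ → (10,22,-4)
river: ρ → (-4,18,20)
river: ρ → (20,22,-2)
river: ρ → (-2,22,20)
river: ρ → (20,18,-4)
river: ρ → (-4,22,10)
river: ρ → (10,18,-8)
river: ρ → (-8,14,14)
ρ-cycle length = 10 (tail of 1 descent step not counted)

10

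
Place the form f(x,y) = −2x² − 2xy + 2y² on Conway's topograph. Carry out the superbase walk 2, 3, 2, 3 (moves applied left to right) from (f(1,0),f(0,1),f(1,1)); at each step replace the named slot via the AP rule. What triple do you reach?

start (-2,2,-2) = (f(1,0),f(0,1),f(1,1))
replace slot 2: 2·((-2)+(-2)) − 2 = -10 → (-2,-10,-2)
replace slot 3: 2·((-2)+(-10)) − (-2) = -22 → (-2,-10,-22)
replace slot 2: 2·((-2)+(-22)) − (-10) = -38 → (-2,-38,-22)
replace slot 3: 2·((-2)+(-38)) − (-22) = -58 → (-2,-38,-58)

-2,-38,-58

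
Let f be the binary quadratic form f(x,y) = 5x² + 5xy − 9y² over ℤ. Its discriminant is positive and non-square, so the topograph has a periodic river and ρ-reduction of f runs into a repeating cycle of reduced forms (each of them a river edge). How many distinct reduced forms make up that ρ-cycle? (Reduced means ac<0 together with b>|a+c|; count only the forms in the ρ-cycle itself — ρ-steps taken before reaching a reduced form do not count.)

D = 205, ⌊√D⌋ = 14
river: ρ → (-9,13,1)
river: ρ → (1,13,-9)
river: ρ → (-9,5,5)
river: ρ → (5,5,-9)
ρ-cycle length = 4 (tail of 0 descent steps not counted)

4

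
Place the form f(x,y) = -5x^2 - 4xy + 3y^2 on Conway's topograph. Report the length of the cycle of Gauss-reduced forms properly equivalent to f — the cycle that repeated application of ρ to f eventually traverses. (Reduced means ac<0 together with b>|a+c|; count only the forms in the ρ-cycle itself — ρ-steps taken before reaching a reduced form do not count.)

D = 76, ⌊√D⌋ = 8
descent: ρ → (3,4,-5)  [lands on river]
river: ρ → (-5,6,2)
river: ρ → (2,6,-5)
river: ρ → (-5,4,3)
river: ρ → (3,8,-1)
river: ρ → (-1,8,3)
ρ-cycle length = 6 (tail of 1 descent step not counted)

6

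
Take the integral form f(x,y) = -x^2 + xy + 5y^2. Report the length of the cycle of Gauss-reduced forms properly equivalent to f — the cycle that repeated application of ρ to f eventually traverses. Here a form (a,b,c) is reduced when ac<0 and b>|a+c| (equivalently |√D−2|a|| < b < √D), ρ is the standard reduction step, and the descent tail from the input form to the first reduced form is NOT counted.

D = 21, ⌊√D⌋ = 4
descent: ρ → (5,-1,-1)
descent: ρ → (-1,3,3)  [lands on river]
river: ρ → (3,3,-1)
ρ-cycle length = 2 (tail of 2 descent steps not counted)

2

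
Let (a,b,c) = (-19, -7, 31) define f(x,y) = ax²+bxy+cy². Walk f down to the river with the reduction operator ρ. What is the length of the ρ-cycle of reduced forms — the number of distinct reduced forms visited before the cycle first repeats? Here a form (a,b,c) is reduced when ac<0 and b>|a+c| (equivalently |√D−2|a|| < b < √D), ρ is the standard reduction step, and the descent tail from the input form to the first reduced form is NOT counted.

D = 2405, ⌊√D⌋ = 49
descent: ρ → (31,7,-19)
descent: ρ → (-19,31,19)  [lands on river]
river: ρ → (19,45,-5)
river: ρ → (-5,45,19)
river: ρ → (19,31,-19)
river: ρ → (-19,45,5)
river: ρ → (5,45,-19)
ρ-cycle length = 6 (tail of 2 descent steps not counted)

6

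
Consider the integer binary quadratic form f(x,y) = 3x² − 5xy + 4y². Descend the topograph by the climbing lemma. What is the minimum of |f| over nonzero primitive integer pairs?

translate: b→1 (≡-5 mod 6), so (3,-5,4)→(3,1,2)
flip: (3,1,2)→(2,-1,3)
reduced (well bottom): (2,-1,3) with a≤c, −a<b≤a
well minimum = a = 2

2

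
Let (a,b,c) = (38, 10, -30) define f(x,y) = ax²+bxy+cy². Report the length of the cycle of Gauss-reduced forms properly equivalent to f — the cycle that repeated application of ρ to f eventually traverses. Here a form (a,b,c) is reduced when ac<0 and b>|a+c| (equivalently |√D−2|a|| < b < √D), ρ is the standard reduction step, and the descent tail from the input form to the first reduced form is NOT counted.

D = 4660, ⌊√D⌋ = 68
river: ρ → (-30,50,18)
river: ρ → (18,58,-18)
river: ρ → (-18,50,30)
river: ρ → (30,10,-38)
river: ρ → (-38,66,2)
river: ρ → (2,66,-38)
river: ρ → (-38,10,30)
river: ρ → (30,50,-18)
river: ρ → (-18,58,18)
river: ρ → (18,50,-30)
river: ρ → (-30,10,38)
river: ρ → (38,66,-2)
river: ρ → (-2,66,38)
river: ρ → (38,10,-30)
ρ-cycle length = 14 (tail of 0 descent steps not counted)

14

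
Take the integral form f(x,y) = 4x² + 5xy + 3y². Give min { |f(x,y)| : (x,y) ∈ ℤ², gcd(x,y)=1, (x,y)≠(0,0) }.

translate: b→-3 (≡5 mod 8), so (4,5,3)→(4,-3,2)
flip: (4,-3,2)→(2,3,4)
translate: b→-1 (≡3 mod 4), so (2,3,4)→(2,-1,3)
reduced (well bottom): (2,-1,3) with a≤c, −a<b≤a
well minimum = a = 2

2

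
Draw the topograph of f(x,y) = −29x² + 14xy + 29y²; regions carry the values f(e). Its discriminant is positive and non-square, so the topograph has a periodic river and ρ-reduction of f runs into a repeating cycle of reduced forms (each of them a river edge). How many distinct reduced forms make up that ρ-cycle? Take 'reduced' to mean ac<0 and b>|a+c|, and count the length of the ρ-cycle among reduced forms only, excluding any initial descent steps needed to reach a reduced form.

D = 3560, ⌊√D⌋ = 59
river: ρ → (29,44,-14)
river: ρ → (-14,40,35)
river: ρ → (35,30,-19)
river: ρ → (-19,46,19)
river: ρ → (19,30,-35)
river: ρ → (-35,40,14)
river: ρ → (14,44,-29)
river: ρ → (-29,14,29)
ρ-cycle length = 8 (tail of 0 descent steps not counted)

8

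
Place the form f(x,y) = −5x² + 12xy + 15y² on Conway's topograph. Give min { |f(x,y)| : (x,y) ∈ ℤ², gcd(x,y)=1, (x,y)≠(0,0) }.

river: ρ → (15,18,-2)
river: ρ → (-2,18,15)
river: ρ → (15,12,-5)
river: ρ → (-5,18,6)
river: ρ → (6,18,-5)
river: ρ → (-5,12,15)
closes: descent 0, river 6
min |a| on river = 2

2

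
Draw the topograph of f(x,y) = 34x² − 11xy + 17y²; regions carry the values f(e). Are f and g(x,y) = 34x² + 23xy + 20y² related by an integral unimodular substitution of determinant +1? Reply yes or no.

D₁ = -2191, D₂ = -2191
f: flip: (34,-11,17)→(17,11,34)
f: reduced (well bottom): (17,11,34) with a≤c, −a<b≤a
g: flip: (34,23,20)→(20,-23,34)
g: translate: b→17 (≡-23 mod 40), so (20,-23,34)→(20,17,31)
g: reduced (well bottom): (20,17,31) with a≤c, −a<b≤a
reduced forms (17, 11, 34) vs (20, 17, 31) ⇒ inequivalent

no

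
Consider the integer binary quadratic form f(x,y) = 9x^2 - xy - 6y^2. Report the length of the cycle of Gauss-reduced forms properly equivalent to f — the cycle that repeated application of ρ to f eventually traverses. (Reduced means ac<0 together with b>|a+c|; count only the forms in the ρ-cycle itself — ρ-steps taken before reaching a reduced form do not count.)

D = 217, ⌊√D⌋ = 14
descent: ρ → (-6,13,2)  [lands on river]
river: ρ → (2,11,-12)
river: ρ → (-12,13,1)
river: ρ → (1,13,-12)
river: ρ → (-12,11,2)
river: ρ → (2,13,-6)
river: ρ → (-6,11,4)
river: ρ → (4,13,-3)
river: ρ → (-3,11,8)
river: ρ → (8,5,-6)
river: ρ → (-6,7,7)
river: ρ → (7,7,-6)
river: ρ → (-6,5,8)
river: ρ → (8,11,-3)
river: ρ → (-3,13,4)
river: ρ → (4,11,-6)
ρ-cycle length = 16 (tail of 1 descent step not counted)

16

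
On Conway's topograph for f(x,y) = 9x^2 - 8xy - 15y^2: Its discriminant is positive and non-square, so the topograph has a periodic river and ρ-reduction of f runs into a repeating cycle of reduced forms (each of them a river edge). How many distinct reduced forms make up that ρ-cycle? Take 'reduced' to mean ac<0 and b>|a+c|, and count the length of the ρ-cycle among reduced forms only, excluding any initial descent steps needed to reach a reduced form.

D = 604, ⌊√D⌋ = 24
descent: ρ → (-15,8,9)  [lands on river]
river: ρ → (9,10,-14)
river: ρ → (-14,18,5)
river: ρ → (5,22,-6)
river: ρ → (-6,14,17)
river: ρ → (17,20,-3)
river: ρ → (-3,22,10)
river: ρ → (10,18,-7)
river: ρ → (-7,24,1)
river: ρ → (1,24,-7)
river: ρ → (-7,18,10)
river: ρ → (10,22,-3)
river: ρ → (-3,20,17)
river: ρ → (17,14,-6)
river: ρ → (-6,22,5)
river: ρ → (5,18,-14)
river: ρ → (-14,10,9)
river: ρ → (9,8,-15)
river: ρ → (-15,22,2)
river: ρ → (2,22,-15)
ρ-cycle length = 20 (tail of 1 descent step not counted)

20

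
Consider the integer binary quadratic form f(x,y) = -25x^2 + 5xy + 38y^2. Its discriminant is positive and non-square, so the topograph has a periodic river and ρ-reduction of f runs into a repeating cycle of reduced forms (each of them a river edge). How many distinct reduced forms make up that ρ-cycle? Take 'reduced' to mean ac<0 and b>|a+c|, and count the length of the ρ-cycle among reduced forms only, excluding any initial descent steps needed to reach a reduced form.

D = 3825, ⌊√D⌋ = 61
descent: ρ → (38,-5,-25)
descent: ρ → (-25,55,8)  [lands on river]
river: ρ → (8,57,-18)
river: ρ → (-18,51,17)
river: ρ → (17,51,-18)
river: ρ → (-18,57,8)
river: ρ → (8,55,-25)
river: ρ → (-25,45,18)
river: ρ → (18,27,-43)
river: ρ → (-43,59,2)
river: ρ → (2,61,-13)
river: ρ → (-13,43,38)
river: ρ → (38,33,-18)
river: ρ → (-18,39,32)
river: ρ → (32,25,-25)
river: ρ → (-25,25,32)
river: ρ → (32,39,-18)
river: ρ → (-18,33,38)
river: ρ → (38,43,-13)
river: ρ → (-13,61,2)
river: ρ → (2,59,-43)
river: ρ → (-43,27,18)
river: ρ → (18,45,-25)
ρ-cycle length = 22 (tail of 2 descent steps not counted)

22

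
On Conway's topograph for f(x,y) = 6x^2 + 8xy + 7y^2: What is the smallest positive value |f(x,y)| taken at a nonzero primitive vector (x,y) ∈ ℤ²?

translate: b→-4 (≡8 mod 12), so (6,8,7)→(6,-4,5)
flip: (6,-4,5)→(5,4,6)
reduced (well bottom): (5,4,6) with a≤c, −a<b≤a
well minimum = a = 5

5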